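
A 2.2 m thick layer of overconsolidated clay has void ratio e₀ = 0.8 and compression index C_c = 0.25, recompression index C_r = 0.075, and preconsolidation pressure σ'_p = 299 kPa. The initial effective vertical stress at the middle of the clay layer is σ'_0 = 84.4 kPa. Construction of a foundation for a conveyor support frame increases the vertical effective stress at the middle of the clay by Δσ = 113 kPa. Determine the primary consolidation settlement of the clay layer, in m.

S_c ≈ 0.0338 m

Final effective stress: σ'_f = 84.4 + 113 = 197.4 kPa.
σ'_f = 197.4 ≤ σ'_p = 299 kPa, so the clay remains overconsolidated and only the recompression index applies:
S_c = C_r·H/(1+e₀)·log₁₀(σ'_f/σ'_0) = 0.075×2.2/1.8×log₁₀(197.4/84.4)
    = 0.091665 × 0.369 = 0.03382 m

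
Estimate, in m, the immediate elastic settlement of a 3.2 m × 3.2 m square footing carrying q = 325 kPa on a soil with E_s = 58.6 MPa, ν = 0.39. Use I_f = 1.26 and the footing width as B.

S_e ≈ 0.019 m

Immediate (elastic) settlement: S_e = q·B·(1−ν²)/E_s · I_f.
E_s = 58.6 MPa = 58600 kPa.
S_e = 325 × 3.2 × (1 − 0.39²) / 58600 × 1.26
    = 325 × 3.2 × 0.8479 / 58600 × 1.26
    = 0.01896 m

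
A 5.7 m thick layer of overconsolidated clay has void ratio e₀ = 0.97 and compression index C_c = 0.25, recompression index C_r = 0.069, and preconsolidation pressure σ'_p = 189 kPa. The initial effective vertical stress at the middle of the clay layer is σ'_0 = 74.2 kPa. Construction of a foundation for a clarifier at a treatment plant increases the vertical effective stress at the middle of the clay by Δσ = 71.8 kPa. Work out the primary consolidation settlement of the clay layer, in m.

S_c ≈ 0.0587 m

Final effective stress: σ'_f = 74.2 + 71.8 = 146 kPa.
σ'_f = 146 ≤ σ'_p = 189 kPa, so the clay remains overconsolidated and only the recompression index applies:
S_c = C_r·H/(1+e₀)·log₁₀(σ'_f/σ'_0) = 0.069×5.7/1.97×log₁₀(146/74.2)
    = 0.19964 × 0.29395 = 0.05869 m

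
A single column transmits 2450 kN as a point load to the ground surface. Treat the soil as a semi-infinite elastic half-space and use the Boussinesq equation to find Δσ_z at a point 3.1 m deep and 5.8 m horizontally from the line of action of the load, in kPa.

Boussinesq vertical stress below a point load on an elastic half-space:
Δσ_z = 3P/(2πz²) · [1 + (r/z)²]^(−5/2)
r/z = 5.8/3.1 = 1.871; [1+(r/z)²]^(−5/2) = 0.023273.
Δσ_z = 3×2450/(2π×3.1²) × 0.023273 = 121.73 × 0.023273 = 2.833 kPa

Δσ_z ≈ 2.83 kPa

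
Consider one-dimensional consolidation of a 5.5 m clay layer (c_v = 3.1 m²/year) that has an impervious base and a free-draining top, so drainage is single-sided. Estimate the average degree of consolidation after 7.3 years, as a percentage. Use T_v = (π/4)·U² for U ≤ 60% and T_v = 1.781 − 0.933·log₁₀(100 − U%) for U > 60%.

Drainage path length: H_d = H = 5.5 m (single drainage).
T_v = c_v·t/H_d² = 3.1×7.3/5.5² = 0.7481.
T_v = 0.7481 corresponds to the U > 60% branch:
U = 1 − 10^((1.781 − T_v)/0.933)/100 = 0.872

U ≈ 87.2 %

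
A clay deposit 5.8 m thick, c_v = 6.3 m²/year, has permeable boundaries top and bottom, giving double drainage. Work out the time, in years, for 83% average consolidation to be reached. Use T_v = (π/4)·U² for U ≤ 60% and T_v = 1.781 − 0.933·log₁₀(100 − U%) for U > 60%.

Drainage path length: H_d = H/2 = 2.9 m (double drainage).
U > 60%: T_v = 1.781 − 0.933·log₁₀(100 − 83) = 0.63299.
t = T_v·H_d²/c_v = 0.63299×2.9²/6.3 = 0.845 years.

t ≈ 0.845 years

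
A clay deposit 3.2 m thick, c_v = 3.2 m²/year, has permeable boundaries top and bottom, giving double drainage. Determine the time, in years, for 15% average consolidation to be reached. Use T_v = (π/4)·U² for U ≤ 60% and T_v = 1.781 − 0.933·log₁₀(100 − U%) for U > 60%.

Drainage path length: H_d = H/2 = 1.6 m (double drainage).
U ≤ 60%: T_v = (π/4)·U² = (π/4)×0.15² = 0.017671.
t = T_v·H_d²/c_v = 0.017671×1.6²/3.2 = 0.01414 years.

t ≈ 0.0141 years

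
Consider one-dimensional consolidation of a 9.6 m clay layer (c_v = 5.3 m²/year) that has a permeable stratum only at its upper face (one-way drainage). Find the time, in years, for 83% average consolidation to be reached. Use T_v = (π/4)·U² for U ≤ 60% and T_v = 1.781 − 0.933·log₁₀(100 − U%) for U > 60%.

t ≈ 11 years

Drainage path length: H_d = H = 9.6 m (single drainage).
U > 60%: T_v = 1.781 − 0.933·log₁₀(100 − 83) = 0.63299.
t = T_v·H_d²/c_v = 0.63299×9.6²/5.3 = 11.01 years.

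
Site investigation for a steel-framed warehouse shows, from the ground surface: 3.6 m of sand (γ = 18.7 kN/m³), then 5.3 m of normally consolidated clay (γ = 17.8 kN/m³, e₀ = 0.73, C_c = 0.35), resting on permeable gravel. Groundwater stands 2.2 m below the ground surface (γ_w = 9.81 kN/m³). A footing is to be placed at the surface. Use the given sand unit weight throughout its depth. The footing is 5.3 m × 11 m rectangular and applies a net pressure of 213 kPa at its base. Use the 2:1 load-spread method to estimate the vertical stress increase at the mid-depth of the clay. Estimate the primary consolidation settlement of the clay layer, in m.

S_c ≈ 0.282 m

Mid-depth of clay below the ground surface: z = 3.6 + 5.3/2 = 6.25 m.
Total vertical stress at mid-clay: σ_v = 18.7×3.6 + 17.8×2.65 = 114.49 kPa.
Pore pressure: u = 9.81×(6.25 − 2.2) = 39.73 kPa.
Initial effective stress: σ'_0 = σ_v − u = 114.49 − 39.73 = 74.76 kPa.
Stress increase at mid-clay by the 2:1 spreading method:
Δσ = qBL/((B+z)(L+z)) = 213×5.3×11/((5.3+6.25)(11+6.25)) = 62.327 kPa
Final effective stress: σ'_f = σ'_0 + Δσ = 74.76 + 62.327 = 137.09 kPa.
Normally consolidated clay, so the full stress increment lies on the virgin compression line:
S_c = C_c·H/(1+e₀)·log₁₀(σ'_f/σ'_0) = 0.35×5.3/(1+0.73)×log₁₀(137.09/74.76)
    = 1.0723 × 0.26334 = 0.2824 m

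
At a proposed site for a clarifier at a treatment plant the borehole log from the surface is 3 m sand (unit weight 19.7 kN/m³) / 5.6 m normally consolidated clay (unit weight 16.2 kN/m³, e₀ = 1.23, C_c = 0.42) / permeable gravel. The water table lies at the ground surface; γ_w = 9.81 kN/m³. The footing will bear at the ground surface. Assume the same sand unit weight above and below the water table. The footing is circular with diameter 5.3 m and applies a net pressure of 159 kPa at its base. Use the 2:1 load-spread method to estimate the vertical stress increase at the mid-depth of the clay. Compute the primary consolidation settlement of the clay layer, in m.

Mid-depth of clay below the ground surface: z = 3 + 5.6/2 = 5.8 m.
Total vertical stress at mid-clay: σ_v = 19.7×3 + 16.2×2.8 = 104.46 kPa.
Pore pressure: u = 9.81×(5.8 − 0) = 56.898 kPa.
Initial effective stress: σ'_0 = σ_v − u = 104.46 − 56.898 = 47.562 kPa.
Stress increase at mid-clay by the 2:1 spreading method:
Δσ ≈ qD²/(D+z)² = 159×5.3²/(5.3+5.8)² = 36.25 kPa
Final effective stress: σ'_f = σ'_0 + Δσ = 47.562 + 36.25 = 83.812 kPa.
Normally consolidated clay, so the full stress increment lies on the virgin compression line:
S_c = C_c·H/(1+e₀)·log₁₀(σ'_f/σ'_0) = 0.42×5.6/(1+1.23)×log₁₀(83.812/47.562)
    = 1.0547 × 0.24605 = 0.2595 m

S_c ≈ 0.26 m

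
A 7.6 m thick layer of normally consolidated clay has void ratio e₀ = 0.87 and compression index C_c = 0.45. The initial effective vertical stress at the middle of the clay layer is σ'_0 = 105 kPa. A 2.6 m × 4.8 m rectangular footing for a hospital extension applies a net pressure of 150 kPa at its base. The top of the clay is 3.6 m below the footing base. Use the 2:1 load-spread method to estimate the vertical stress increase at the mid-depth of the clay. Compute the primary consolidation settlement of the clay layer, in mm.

S_c ≈ 108 mm

Mid-depth of clay below the footing base: z = 3.6 + 7.6/2 = 7.4 m.
Stress increase at mid-clay by the 2:1 spreading method:
Δσ = qBL/((B+z)(L+z)) = 150×2.6×4.8/((2.6+7.4)(4.8+7.4)) = 15.344 kPa
Final effective stress: σ'_f = σ'_0 + Δσ = 105 + 15.344 = 120.34 kPa.
Normally consolidated clay, so the full stress increment lies on the virgin compression line:
S_c = C_c·H/(1+e₀)·log₁₀(σ'_f/σ'_0) = 0.45×7.6/(1+0.87)×log₁₀(120.34/105)
    = 1.8289 × 0.059221 = 0.1083 m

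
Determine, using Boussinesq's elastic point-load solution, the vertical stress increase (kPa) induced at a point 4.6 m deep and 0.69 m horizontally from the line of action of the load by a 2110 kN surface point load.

Δσ_z ≈ 45 kPa

Boussinesq vertical stress below a point load on an elastic half-space:
Δσ_z = 3P/(2πz²) · [1 + (r/z)²]^(−5/2)
r/z = 0.69/4.6 = 0.15; [1+(r/z)²]^(−5/2) = 0.94589.
Δσ_z = 3×2110/(2π×4.6²) × 0.94589 = 47.611 × 0.94589 = 45.03 kPa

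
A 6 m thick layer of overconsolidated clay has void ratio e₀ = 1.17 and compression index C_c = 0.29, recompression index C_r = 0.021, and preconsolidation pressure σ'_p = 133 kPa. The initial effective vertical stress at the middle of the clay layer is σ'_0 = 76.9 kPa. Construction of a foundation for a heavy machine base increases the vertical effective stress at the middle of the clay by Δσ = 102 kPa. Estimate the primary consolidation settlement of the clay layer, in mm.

Final effective stress: σ'_f = 76.9 + 102 = 178.9 kPa.
σ'_f = 178.9 > σ'_p = 133 kPa, so the stress path crosses the preconsolidation pressure — recompression up to σ'_p, then virgin compression beyond:
S_c = H/(1+e₀)·[C_r·log₁₀(σ'_p/σ'_0) + C_c·log₁₀(σ'_f/σ'_p)]
    = 6/2.17 × [0.021×log₁₀(133/76.9) + 0.29×log₁₀(178.9/133)]
    = 2.765 × [0.0049964 + 0.03734] = 0.1171 m

S_c ≈ 117 mm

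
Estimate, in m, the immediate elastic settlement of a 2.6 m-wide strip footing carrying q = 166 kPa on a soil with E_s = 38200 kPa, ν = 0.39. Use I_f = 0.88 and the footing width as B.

S_e ≈ 0.00843 m

Immediate (elastic) settlement: S_e = q·B·(1−ν²)/E_s · I_f.
S_e = 166 × 2.6 × (1 − 0.39²) / 38200 × 0.88
    = 166 × 2.6 × 0.8479 / 38200 × 0.88
    = 0.00843 m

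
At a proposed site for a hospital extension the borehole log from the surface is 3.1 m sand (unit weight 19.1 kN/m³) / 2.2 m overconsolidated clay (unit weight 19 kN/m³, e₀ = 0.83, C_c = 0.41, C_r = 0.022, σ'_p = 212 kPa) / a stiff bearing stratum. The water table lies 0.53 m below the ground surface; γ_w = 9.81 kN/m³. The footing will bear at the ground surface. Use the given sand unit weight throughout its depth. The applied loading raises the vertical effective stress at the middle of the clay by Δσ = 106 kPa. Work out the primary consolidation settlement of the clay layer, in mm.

S_c ≈ 14.1 mm

Mid-depth of clay below the ground surface: z = 3.1 + 2.2/2 = 4.2 m.
Total vertical stress at mid-clay: σ_v = 19.1×3.1 + 19×1.1 = 80.11 kPa.
Pore pressure: u = 9.81×(4.2 − 0.53) = 36.003 kPa.
Initial effective stress: σ'_0 = σ_v − u = 80.11 − 36.003 = 44.107 kPa.
Final effective stress: σ'_f = 44.107 + 106 = 150.11 kPa.
σ'_f = 150.11 ≤ σ'_p = 212 kPa, so the clay remains overconsolidated and only the recompression index applies:
S_c = C_r·H/(1+e₀)·log₁₀(σ'_f/σ'_0) = 0.022×2.2/1.83×log₁₀(150.11/44.107)
    = 0.026448 × 0.5319 = 0.01407 m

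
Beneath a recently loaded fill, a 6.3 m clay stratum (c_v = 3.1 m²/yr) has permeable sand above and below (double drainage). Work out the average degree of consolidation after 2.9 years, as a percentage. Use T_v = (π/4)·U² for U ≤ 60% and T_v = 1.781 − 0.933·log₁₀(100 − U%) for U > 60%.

U ≈ 91.3 %

Drainage path length: H_d = H/2 = 3.15 m (double drainage).
T_v = c_v·t/H_d² = 3.1×2.9/3.15² = 0.90602.
T_v = 0.90602 corresponds to the U > 60% branch:
U = 1 − 10^((1.781 − T_v)/0.933)/100 = 0.9133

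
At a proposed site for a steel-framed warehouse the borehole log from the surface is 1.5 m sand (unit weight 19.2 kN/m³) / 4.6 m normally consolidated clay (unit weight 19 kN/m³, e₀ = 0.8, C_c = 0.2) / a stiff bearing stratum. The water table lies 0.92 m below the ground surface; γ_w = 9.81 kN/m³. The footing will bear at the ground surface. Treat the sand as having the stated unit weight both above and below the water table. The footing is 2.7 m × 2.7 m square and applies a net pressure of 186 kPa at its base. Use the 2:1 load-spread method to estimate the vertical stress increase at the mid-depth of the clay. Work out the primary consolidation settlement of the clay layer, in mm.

Mid-depth of clay below the ground surface: z = 1.5 + 4.6/2 = 3.8 m.
Total vertical stress at mid-clay: σ_v = 19.2×1.5 + 19×2.3 = 72.5 kPa.
Pore pressure: u = 9.81×(3.8 − 0.92) = 28.253 kPa.
Initial effective stress: σ'_0 = σ_v − u = 72.5 − 28.253 = 44.247 kPa.
Stress increase at mid-clay by the 2:1 spreading method:
Δσ = qBL/((B+z)(L+z)) = 186×2.7×2.7/((2.7+3.8)(2.7+3.8)) = 32.093 kPa
Final effective stress: σ'_f = σ'_0 + Δσ = 44.247 + 32.093 = 76.34 kPa.
Normally consolidated clay, so the full stress increment lies on the virgin compression line:
S_c = C_c·H/(1+e₀)·log₁₀(σ'_f/σ'_0) = 0.2×4.6/(1+0.8)×log₁₀(76.34/44.247)
    = 0.51111 × 0.23687 = 0.1211 m

S_c ≈ 121 mm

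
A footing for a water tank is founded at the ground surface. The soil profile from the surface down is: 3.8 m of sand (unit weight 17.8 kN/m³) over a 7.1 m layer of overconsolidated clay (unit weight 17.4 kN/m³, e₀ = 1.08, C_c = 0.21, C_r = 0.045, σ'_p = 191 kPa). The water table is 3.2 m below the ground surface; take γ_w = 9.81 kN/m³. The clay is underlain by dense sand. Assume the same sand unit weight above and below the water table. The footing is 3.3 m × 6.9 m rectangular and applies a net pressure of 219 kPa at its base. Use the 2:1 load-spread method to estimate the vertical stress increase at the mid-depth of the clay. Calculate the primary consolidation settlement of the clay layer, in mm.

S_c ≈ 21 mm

Mid-depth of clay below the ground surface: z = 3.8 + 7.1/2 = 7.35 m.
Total vertical stress at mid-clay: σ_v = 17.8×3.8 + 17.4×3.55 = 129.41 kPa.
Pore pressure: u = 9.81×(7.35 − 3.2) = 40.712 kPa.
Initial effective stress: σ'_0 = σ_v − u = 129.41 − 40.712 = 88.698 kPa.
Stress increase at mid-clay by the 2:1 spreading method:
Δσ = qBL/((B+z)(L+z)) = 219×3.3×6.9/((3.3+7.35)(6.9+7.35)) = 32.858 kPa
Final effective stress: σ'_f = 88.698 + 32.858 = 121.56 kPa.
σ'_f = 121.56 ≤ σ'_p = 191 kPa, so the clay remains overconsolidated and only the recompression index applies:
S_c = C_r·H/(1+e₀)·log₁₀(σ'_f/σ'_0) = 0.045×7.1/2.08×log₁₀(121.56/88.698)
    = 0.15361 × 0.13688 = 0.02103 m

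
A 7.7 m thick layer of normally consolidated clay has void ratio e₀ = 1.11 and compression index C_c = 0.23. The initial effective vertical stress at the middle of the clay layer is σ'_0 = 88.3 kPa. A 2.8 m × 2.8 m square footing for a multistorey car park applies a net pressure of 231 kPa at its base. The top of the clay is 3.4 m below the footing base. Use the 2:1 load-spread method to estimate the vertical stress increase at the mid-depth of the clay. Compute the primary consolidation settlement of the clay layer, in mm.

S_c ≈ 67.4 mm

Mid-depth of clay below the footing base: z = 3.4 + 7.7/2 = 7.25 m.
Stress increase at mid-clay by the 2:1 spreading method:
Δσ = qBL/((B+z)(L+z)) = 231×2.8×2.8/((2.8+7.25)(2.8+7.25)) = 17.931 kPa
Final effective stress: σ'_f = σ'_0 + Δσ = 88.3 + 17.931 = 106.23 kPa.
Normally consolidated clay, so the full stress increment lies on the virgin compression line:
S_c = C_c·H/(1+e₀)·log₁₀(σ'_f/σ'_0) = 0.23×7.7/(1+1.11)×log₁₀(106.23/88.3)
    = 0.83934 × 0.080286 = 0.06739 m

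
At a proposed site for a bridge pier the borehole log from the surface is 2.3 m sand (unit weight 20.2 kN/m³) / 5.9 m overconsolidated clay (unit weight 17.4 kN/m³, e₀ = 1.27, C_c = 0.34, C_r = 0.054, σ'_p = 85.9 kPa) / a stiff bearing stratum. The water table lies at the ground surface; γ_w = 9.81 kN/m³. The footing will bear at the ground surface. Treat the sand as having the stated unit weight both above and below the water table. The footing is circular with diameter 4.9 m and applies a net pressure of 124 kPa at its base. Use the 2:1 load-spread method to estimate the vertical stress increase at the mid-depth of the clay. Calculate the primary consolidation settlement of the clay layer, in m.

Mid-depth of clay below the ground surface: z = 2.3 + 5.9/2 = 5.25 m.
Total vertical stress at mid-clay: σ_v = 20.2×2.3 + 17.4×2.95 = 97.79 kPa.
Pore pressure: u = 9.81×(5.25 − 0) = 51.503 kPa.
Initial effective stress: σ'_0 = σ_v − u = 97.79 − 51.503 = 46.287 kPa.
Stress increase at mid-clay by the 2:1 spreading method:
Δσ ≈ qD²/(D+z)² = 124×4.9²/(4.9+5.25)² = 28.899 kPa
Final effective stress: σ'_f = 46.287 + 28.899 = 75.186 kPa.
σ'_f = 75.186 ≤ σ'_p = 85.9 kPa, so the clay remains overconsolidated and only the recompression index applies:
S_c = C_r·H/(1+e₀)·log₁₀(σ'_f/σ'_0) = 0.054×5.9/2.27×log₁₀(75.186/46.287)
    = 0.14035 × 0.21068 = 0.02957 m

S_c ≈ 0.0296 m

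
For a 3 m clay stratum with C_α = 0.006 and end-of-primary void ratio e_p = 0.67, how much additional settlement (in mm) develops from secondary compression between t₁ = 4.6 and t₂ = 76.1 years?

Secondary compression: S_s = C_α·H/(1+e_p)·log₁₀(t₂/t₁)
S_s = 0.006×3/(1+0.67)×log₁₀(76.1/4.6)
    = 0.01078 × 1.219 = 0.01313 m

S_s ≈ 13.1 mm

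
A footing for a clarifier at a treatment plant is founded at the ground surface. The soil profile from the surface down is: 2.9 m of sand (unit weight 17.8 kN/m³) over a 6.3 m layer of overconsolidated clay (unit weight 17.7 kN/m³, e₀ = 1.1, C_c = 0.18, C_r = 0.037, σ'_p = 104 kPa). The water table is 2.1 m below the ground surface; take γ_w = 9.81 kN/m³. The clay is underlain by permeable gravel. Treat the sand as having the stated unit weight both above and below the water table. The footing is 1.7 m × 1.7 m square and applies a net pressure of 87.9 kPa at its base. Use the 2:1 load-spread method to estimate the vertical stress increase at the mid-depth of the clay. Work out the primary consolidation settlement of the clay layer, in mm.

Mid-depth of clay below the ground surface: z = 2.9 + 6.3/2 = 6.05 m.
Total vertical stress at mid-clay: σ_v = 17.8×2.9 + 17.7×3.15 = 107.38 kPa.
Pore pressure: u = 9.81×(6.05 − 2.1) = 38.75 kPa.
Initial effective stress: σ'_0 = σ_v − u = 107.38 − 38.75 = 68.63 kPa.
Stress increase at mid-clay by the 2:1 spreading method:
Δσ = qBL/((B+z)(L+z)) = 87.9×1.7×1.7/((1.7+6.05)(1.7+6.05)) = 4.2294 kPa
Final effective stress: σ'_f = 68.63 + 4.2294 = 72.859 kPa.
σ'_f = 72.859 ≤ σ'_p = 104 kPa, so the clay remains overconsolidated and only the recompression index applies:
S_c = C_r·H/(1+e₀)·log₁₀(σ'_f/σ'_0) = 0.037×6.3/2.1×log₁₀(72.859/68.63)
    = 0.111 × 0.025969 = 0.002883 m

S_c ≈ 2.88 mm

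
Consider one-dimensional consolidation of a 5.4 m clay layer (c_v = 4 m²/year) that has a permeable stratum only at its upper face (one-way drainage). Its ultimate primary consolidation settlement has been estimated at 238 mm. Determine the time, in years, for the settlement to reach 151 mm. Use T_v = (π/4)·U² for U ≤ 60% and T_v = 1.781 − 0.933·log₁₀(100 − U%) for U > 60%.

t ≈ 2.35 years

Drainage path length: H_d = H = 5.4 m (single drainage).
U = S(t)/S_ult = 151/238 = 0.6345.
U > 60%: T_v = 1.781 − 0.933·log₁₀(100 − 63.445) = 0.32277.
t = T_v·H_d²/c_v = 0.32277×5.4²/4 = 2.353 years.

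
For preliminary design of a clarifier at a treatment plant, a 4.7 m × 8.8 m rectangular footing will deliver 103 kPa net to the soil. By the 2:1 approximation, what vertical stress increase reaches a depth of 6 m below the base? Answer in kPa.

Δσ_z ≈ 26.9 kPa

By the 2:1 method the load spreads at 1 horizontal : 2 vertical, so at depth z the loaded area has grown by z in each plan dimension:
Δσ = qBL/((B+z)(L+z)) = 103×4.7×8.8/((4.7+6)(8.8+6)) = 26.901 kPa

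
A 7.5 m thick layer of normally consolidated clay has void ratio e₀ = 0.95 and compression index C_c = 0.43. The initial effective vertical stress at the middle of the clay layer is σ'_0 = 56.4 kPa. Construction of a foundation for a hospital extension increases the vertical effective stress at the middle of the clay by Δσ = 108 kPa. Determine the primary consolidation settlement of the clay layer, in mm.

S_c ≈ 768 mm

Final effective stress: σ'_f = σ'_0 + Δσ = 56.4 + 108 = 164.4 kPa.
Normally consolidated clay, so the full stress increment lies on the virgin compression line:
S_c = C_c·H/(1+e₀)·log₁₀(σ'_f/σ'_0) = 0.43×7.5/(1+0.95)×log₁₀(164.4/56.4)
    = 1.6538 × 0.46462 = 0.7684 m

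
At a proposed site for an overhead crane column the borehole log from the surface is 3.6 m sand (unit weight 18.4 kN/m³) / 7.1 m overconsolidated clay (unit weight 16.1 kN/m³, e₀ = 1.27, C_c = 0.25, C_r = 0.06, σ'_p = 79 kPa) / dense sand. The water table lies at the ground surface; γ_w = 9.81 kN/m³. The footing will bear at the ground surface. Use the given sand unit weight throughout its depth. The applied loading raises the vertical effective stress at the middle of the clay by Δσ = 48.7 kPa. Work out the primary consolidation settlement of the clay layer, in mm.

Mid-depth of clay below the ground surface: z = 3.6 + 7.1/2 = 7.15 m.
Total vertical stress at mid-clay: σ_v = 18.4×3.6 + 16.1×3.55 = 123.39 kPa.
Pore pressure: u = 9.81×(7.15 − 0) = 70.142 kPa.
Initial effective stress: σ'_0 = σ_v − u = 123.39 − 70.142 = 53.248 kPa.
Final effective stress: σ'_f = 53.248 + 48.7 = 101.95 kPa.
σ'_f = 101.95 > σ'_p = 79 kPa, so the stress path crosses the preconsolidation pressure — recompression up to σ'_p, then virgin compression beyond:
S_c = H/(1+e₀)·[C_r·log₁₀(σ'_p/σ'_0) + C_c·log₁₀(σ'_f/σ'_p)]
    = 7.1/2.27 × [0.06×log₁₀(79/53.248) + 0.25×log₁₀(101.95/79)]
    = 3.1278 × [0.010279 + 0.02769] = 0.1188 m

S_c ≈ 119 mm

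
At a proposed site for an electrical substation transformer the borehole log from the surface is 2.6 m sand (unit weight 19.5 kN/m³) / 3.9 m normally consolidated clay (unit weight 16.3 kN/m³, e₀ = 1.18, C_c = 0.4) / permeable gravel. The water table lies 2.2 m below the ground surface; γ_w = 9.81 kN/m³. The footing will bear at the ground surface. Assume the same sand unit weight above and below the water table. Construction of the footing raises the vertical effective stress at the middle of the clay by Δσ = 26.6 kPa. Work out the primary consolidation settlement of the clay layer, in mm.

Mid-depth of clay below the ground surface: z = 2.6 + 3.9/2 = 4.55 m.
Total vertical stress at mid-clay: σ_v = 19.5×2.6 + 16.3×1.95 = 82.485 kPa.
Pore pressure: u = 9.81×(4.55 − 2.2) = 23.054 kPa.
Initial effective stress: σ'_0 = σ_v − u = 82.485 − 23.054 = 59.431 kPa.
Final effective stress: σ'_f = σ'_0 + Δσ = 59.431 + 26.6 = 86.031 kPa.
Normally consolidated clay, so the full stress increment lies on the virgin compression line:
S_c = C_c·H/(1+e₀)·log₁₀(σ'_f/σ'_0) = 0.4×3.9/(1+1.18)×log₁₀(86.031/59.431)
    = 0.7156 × 0.16064 = 0.115 m

S_c ≈ 115 mm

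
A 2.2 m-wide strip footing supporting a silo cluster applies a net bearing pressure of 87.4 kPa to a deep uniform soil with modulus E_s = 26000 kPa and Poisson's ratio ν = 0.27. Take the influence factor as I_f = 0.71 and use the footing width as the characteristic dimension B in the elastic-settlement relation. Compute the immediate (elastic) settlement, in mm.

Immediate (elastic) settlement: S_e = q·B·(1−ν²)/E_s · I_f.
S_e = 87.4 × 2.2 × (1 − 0.27²) / 26000 × 0.71
    = 87.4 × 2.2 × 0.9271 / 26000 × 0.71
    = 0.004868 m = 4.868 mm

S_e ≈ 4.87 mm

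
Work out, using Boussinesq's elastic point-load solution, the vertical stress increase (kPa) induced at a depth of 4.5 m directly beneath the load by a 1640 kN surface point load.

Δσ_z ≈ 38.7 kPa

Boussinesq vertical stress below a point load on an elastic half-space:
Δσ_z = 3P/(2πz²) · [1 + (r/z)²]^(−5/2)
r/z = 0/4.5 = 0; [1+(r/z)²]^(−5/2) = 1.
Δσ_z = 3×1640/(2π×4.5²) × 1 = 38.669 × 1 = 38.67 kPa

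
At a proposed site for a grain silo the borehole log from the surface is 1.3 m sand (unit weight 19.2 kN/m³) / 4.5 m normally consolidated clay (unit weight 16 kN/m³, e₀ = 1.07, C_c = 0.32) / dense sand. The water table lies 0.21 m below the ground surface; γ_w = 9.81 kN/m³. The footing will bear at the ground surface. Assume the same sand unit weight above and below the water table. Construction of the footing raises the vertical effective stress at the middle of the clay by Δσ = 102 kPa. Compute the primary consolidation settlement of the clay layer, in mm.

S_c ≈ 462 mm

Mid-depth of clay below the ground surface: z = 1.3 + 4.5/2 = 3.55 m.
Total vertical stress at mid-clay: σ_v = 19.2×1.3 + 16×2.25 = 60.96 kPa.
Pore pressure: u = 9.81×(3.55 − 0.21) = 32.765 kPa.
Initial effective stress: σ'_0 = σ_v − u = 60.96 − 32.765 = 28.195 kPa.
Final effective stress: σ'_f = σ'_0 + Δσ = 28.195 + 102 = 130.19 kPa.
Normally consolidated clay, so the full stress increment lies on the virgin compression line:
S_c = C_c·H/(1+e₀)·log₁₀(σ'_f/σ'_0) = 0.32×4.5/(1+1.07)×log₁₀(130.19/28.195)
    = 0.69565 × 0.66441 = 0.4622 m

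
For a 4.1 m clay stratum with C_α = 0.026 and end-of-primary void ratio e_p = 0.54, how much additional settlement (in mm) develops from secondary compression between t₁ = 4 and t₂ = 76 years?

Secondary compression: S_s = C_α·H/(1+e_p)·log₁₀(t₂/t₁)
S_s = 0.026×4.1/(1+0.54)×log₁₀(76/4)
    = 0.06922 × 1.279 = 0.08852 m

S_s ≈ 88.5 mm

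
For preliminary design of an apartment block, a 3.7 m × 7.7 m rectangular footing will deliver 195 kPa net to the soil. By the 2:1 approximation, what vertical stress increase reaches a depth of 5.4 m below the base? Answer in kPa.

Δσ_z ≈ 46.6 kPa

By the 2:1 method the load spreads at 1 horizontal : 2 vertical, so at depth z the loaded area has grown by z in each plan dimension:
Δσ = qBL/((B+z)(L+z)) = 195×3.7×7.7/((3.7+5.4)(7.7+5.4)) = 46.603 kPa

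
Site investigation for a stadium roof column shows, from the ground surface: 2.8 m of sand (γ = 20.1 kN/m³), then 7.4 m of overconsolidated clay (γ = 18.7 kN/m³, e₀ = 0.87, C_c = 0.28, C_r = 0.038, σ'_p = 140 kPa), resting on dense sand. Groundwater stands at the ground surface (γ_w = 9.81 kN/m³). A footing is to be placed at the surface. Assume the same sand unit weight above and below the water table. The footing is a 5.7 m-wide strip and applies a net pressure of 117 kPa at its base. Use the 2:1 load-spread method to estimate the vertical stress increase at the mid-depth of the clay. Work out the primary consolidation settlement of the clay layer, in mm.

S_c ≈ 41.4 mm

Mid-depth of clay below the ground surface: z = 2.8 + 7.4/2 = 6.5 m.
Total vertical stress at mid-clay: σ_v = 20.1×2.8 + 18.7×3.7 = 125.47 kPa.
Pore pressure: u = 9.81×(6.5 − 0) = 63.765 kPa.
Initial effective stress: σ'_0 = σ_v − u = 125.47 − 63.765 = 61.705 kPa.
Stress increase at mid-clay by the 2:1 spreading method:
Δσ = qB/(B+z) = 117×5.7/(5.7+6.5) = 54.664 kPa
Final effective stress: σ'_f = 61.705 + 54.664 = 116.37 kPa.
σ'_f = 116.37 ≤ σ'_p = 140 kPa, so the clay remains overconsolidated and only the recompression index applies:
S_c = C_r·H/(1+e₀)·log₁₀(σ'_f/σ'_0) = 0.038×7.4/1.87×log₁₀(116.37/61.705)
    = 0.15037 × 0.27552 = 0.04143 m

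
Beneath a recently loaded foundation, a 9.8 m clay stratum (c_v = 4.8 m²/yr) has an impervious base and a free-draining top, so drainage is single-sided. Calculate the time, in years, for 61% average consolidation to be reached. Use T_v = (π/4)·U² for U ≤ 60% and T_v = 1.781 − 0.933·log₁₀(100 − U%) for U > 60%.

t ≈ 5.93 years

Drainage path length: H_d = H = 9.8 m (single drainage).
U > 60%: T_v = 1.781 − 0.933·log₁₀(100 − 61) = 0.29654.
t = T_v·H_d²/c_v = 0.29654×9.8²/4.8 = 5.933 years.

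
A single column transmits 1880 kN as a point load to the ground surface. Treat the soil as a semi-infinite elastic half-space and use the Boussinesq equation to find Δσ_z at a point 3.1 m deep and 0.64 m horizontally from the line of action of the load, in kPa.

Boussinesq vertical stress below a point load on an elastic half-space:
Δσ_z = 3P/(2πz²) · [1 + (r/z)²]^(−5/2)
r/z = 0.64/3.1 = 0.20645; [1+(r/z)²]^(−5/2) = 0.90091.
Δσ_z = 3×1880/(2π×3.1²) × 0.90091 = 93.406 × 0.90091 = 84.15 kPa

Δσ_z ≈ 84.2 kPa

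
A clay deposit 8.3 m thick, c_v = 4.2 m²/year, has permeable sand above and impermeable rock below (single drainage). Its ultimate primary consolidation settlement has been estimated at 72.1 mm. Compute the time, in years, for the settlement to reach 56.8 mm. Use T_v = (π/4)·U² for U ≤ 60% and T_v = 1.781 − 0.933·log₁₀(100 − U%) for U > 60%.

Drainage path length: H_d = H = 8.3 m (single drainage).
U = S(t)/S_ult = 56.8/72.1 = 0.7878.
U > 60%: T_v = 1.781 − 0.933·log₁₀(100 − 78.779) = 0.54314.
t = T_v·H_d²/c_v = 0.54314×8.3²/4.2 = 8.909 years.

t ≈ 8.91 years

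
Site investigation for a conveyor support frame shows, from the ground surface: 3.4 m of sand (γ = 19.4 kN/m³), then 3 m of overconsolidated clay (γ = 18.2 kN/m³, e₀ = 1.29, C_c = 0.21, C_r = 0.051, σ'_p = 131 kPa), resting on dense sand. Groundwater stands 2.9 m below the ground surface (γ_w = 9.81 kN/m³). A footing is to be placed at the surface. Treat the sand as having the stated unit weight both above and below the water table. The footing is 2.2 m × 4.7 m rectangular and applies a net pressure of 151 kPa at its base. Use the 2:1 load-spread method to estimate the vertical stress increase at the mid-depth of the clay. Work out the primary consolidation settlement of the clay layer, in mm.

Mid-depth of clay below the ground surface: z = 3.4 + 3/2 = 4.9 m.
Total vertical stress at mid-clay: σ_v = 19.4×3.4 + 18.2×1.5 = 93.26 kPa.
Pore pressure: u = 9.81×(4.9 − 2.9) = 19.62 kPa.
Initial effective stress: σ'_0 = σ_v − u = 93.26 − 19.62 = 73.64 kPa.
Stress increase at mid-clay by the 2:1 spreading method:
Δσ = qBL/((B+z)(L+z)) = 151×2.2×4.7/((2.2+4.9)(4.7+4.9)) = 22.907 kPa
Final effective stress: σ'_f = 73.64 + 22.907 = 96.547 kPa.
σ'_f = 96.547 ≤ σ'_p = 131 kPa, so the clay remains overconsolidated and only the recompression index applies:
S_c = C_r·H/(1+e₀)·log₁₀(σ'_f/σ'_0) = 0.051×3/2.29×log₁₀(96.547/73.64)
    = 0.06681 × 0.11763 = 0.007859 m

S_c ≈ 7.86 mm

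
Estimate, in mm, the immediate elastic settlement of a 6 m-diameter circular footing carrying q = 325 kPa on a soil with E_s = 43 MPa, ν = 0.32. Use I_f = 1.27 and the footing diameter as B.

Immediate (elastic) settlement: S_e = q·B·(1−ν²)/E_s · I_f.
E_s = 43 MPa = 43000 kPa.
S_e = 325 × 6 × (1 − 0.32²) / 43000 × 1.27
    = 325 × 6 × 0.8976 / 43000 × 1.27
    = 0.0517 m = 51.7 mm

S_e ≈ 51.7 mm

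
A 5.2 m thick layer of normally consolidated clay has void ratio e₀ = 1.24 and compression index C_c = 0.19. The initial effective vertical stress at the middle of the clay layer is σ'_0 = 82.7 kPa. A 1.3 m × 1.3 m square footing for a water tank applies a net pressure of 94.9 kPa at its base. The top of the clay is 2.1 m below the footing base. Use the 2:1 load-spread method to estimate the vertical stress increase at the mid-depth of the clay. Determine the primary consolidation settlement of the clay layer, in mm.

S_c ≈ 10.1 mm

Mid-depth of clay below the footing base: z = 2.1 + 5.2/2 = 4.7 m.
Stress increase at mid-clay by the 2:1 spreading method:
Δσ = qBL/((B+z)(L+z)) = 94.9×1.3×1.3/((1.3+4.7)(1.3+4.7)) = 4.455 kPa
Final effective stress: σ'_f = σ'_0 + Δσ = 82.7 + 4.455 = 87.155 kPa.
Normally consolidated clay, so the full stress increment lies on the virgin compression line:
S_c = C_c·H/(1+e₀)·log₁₀(σ'_f/σ'_0) = 0.19×5.2/(1+1.24)×log₁₀(87.155/82.7)
    = 0.44107 × 0.022787 = 0.01005 m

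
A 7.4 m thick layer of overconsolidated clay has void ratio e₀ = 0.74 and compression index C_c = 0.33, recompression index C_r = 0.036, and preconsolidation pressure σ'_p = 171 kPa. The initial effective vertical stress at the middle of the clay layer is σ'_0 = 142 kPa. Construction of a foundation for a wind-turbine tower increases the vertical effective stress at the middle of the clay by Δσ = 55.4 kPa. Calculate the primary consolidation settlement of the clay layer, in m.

S_c ≈ 0.0999 m

Final effective stress: σ'_f = 142 + 55.4 = 197.4 kPa.
σ'_f = 197.4 > σ'_p = 171 kPa, so the stress path crosses the preconsolidation pressure — recompression up to σ'_p, then virgin compression beyond:
S_c = H/(1+e₀)·[C_r·log₁₀(σ'_p/σ'_0) + C_c·log₁₀(σ'_f/σ'_p)]
    = 7.4/1.74 × [0.036×log₁₀(171/142) + 0.33×log₁₀(197.4/171)]
    = 4.2529 × [0.0029055 + 0.020576] = 0.09986 m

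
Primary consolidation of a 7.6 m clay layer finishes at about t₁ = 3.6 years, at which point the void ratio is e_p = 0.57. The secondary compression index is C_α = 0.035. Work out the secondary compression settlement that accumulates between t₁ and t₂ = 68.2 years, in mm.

S_s ≈ 216 mm

Secondary compression: S_s = C_α·H/(1+e_p)·log₁₀(t₂/t₁)
S_s = 0.035×7.6/(1+0.57)×log₁₀(68.2/3.6)
    = 0.1694 × 1.277 = 0.2164 m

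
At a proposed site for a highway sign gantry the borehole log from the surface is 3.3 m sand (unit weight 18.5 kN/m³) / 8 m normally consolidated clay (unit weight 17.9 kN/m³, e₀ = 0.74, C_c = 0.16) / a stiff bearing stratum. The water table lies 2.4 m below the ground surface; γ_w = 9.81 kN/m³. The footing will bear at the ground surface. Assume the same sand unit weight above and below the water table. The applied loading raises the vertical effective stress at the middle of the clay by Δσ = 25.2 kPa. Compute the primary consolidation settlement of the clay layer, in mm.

S_c ≈ 83.3 mm

Mid-depth of clay below the ground surface: z = 3.3 + 8/2 = 7.3 m.
Total vertical stress at mid-clay: σ_v = 18.5×3.3 + 17.9×4 = 132.65 kPa.
Pore pressure: u = 9.81×(7.3 − 2.4) = 48.069 kPa.
Initial effective stress: σ'_0 = σ_v − u = 132.65 − 48.069 = 84.581 kPa.
Final effective stress: σ'_f = σ'_0 + Δσ = 84.581 + 25.2 = 109.78 kPa.
Normally consolidated clay, so the full stress increment lies on the virgin compression line:
S_c = C_c·H/(1+e₀)·log₁₀(σ'_f/σ'_0) = 0.16×8/(1+0.74)×log₁₀(109.78/84.581)
    = 0.73563 × 0.11325 = 0.08331 m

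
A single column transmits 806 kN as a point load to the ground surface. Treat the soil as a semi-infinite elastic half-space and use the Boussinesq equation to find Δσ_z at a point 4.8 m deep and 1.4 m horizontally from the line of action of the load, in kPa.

Boussinesq vertical stress below a point load on an elastic half-space:
Δσ_z = 3P/(2πz²) · [1 + (r/z)²]^(−5/2)
r/z = 1.4/4.8 = 0.29167; [1+(r/z)²]^(−5/2) = 0.81537.
Δσ_z = 3×806/(2π×4.8²) × 0.81537 = 16.703 × 0.81537 = 13.62 kPa

Δσ_z ≈ 13.6 kPa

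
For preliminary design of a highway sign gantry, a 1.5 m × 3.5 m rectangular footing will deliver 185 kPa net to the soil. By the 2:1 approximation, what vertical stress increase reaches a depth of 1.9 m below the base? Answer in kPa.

By the 2:1 method the load spreads at 1 horizontal : 2 vertical, so at depth z the loaded area has grown by z in each plan dimension:
Δσ = qBL/((B+z)(L+z)) = 185×1.5×3.5/((1.5+1.9)(3.5+1.9)) = 52.9 kPa

Δσ_z ≈ 52.9 kPa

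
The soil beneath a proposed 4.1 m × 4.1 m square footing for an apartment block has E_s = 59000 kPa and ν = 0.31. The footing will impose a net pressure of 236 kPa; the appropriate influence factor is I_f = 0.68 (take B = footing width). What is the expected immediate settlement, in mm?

S_e ≈ 10.1 mm

Immediate (elastic) settlement: S_e = q·B·(1−ν²)/E_s · I_f.
S_e = 236 × 4.1 × (1 − 0.31²) / 59000 × 0.68
    = 236 × 4.1 × 0.9039 / 59000 × 0.68
    = 0.01008 m = 10.08 mm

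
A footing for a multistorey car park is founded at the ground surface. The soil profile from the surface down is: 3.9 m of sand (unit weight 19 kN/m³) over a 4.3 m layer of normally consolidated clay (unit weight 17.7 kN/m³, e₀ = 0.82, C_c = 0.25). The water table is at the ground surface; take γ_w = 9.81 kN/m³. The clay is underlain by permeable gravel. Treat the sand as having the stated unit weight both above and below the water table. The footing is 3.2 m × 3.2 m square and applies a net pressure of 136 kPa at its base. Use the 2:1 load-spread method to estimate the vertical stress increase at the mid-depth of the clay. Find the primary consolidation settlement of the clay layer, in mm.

Mid-depth of clay below the ground surface: z = 3.9 + 4.3/2 = 6.05 m.
Total vertical stress at mid-clay: σ_v = 19×3.9 + 17.7×2.15 = 112.16 kPa.
Pore pressure: u = 9.81×(6.05 − 0) = 59.351 kPa.
Initial effective stress: σ'_0 = σ_v − u = 112.16 − 59.351 = 52.809 kPa.
Stress increase at mid-clay by the 2:1 spreading method:
Δσ = qBL/((B+z)(L+z)) = 136×3.2×3.2/((3.2+6.05)(3.2+6.05)) = 16.276 kPa
Final effective stress: σ'_f = σ'_0 + Δσ = 52.809 + 16.276 = 69.085 kPa.
Normally consolidated clay, so the full stress increment lies on the virgin compression line:
S_c = C_c·H/(1+e₀)·log₁₀(σ'_f/σ'_0) = 0.25×4.3/(1+0.82)×log₁₀(69.085/52.809)
    = 0.59066 × 0.11668 = 0.06892 m

S_c ≈ 68.9 mm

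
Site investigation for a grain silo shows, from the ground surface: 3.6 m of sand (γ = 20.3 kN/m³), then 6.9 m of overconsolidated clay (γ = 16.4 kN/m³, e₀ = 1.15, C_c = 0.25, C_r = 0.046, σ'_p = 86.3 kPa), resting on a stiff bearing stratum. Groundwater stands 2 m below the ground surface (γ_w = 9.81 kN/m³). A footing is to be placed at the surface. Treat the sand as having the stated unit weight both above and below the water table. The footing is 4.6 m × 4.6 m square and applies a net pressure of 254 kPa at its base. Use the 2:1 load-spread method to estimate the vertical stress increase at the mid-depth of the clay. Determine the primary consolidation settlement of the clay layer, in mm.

S_c ≈ 119 mm

Mid-depth of clay below the ground surface: z = 3.6 + 6.9/2 = 7.05 m.
Total vertical stress at mid-clay: σ_v = 20.3×3.6 + 16.4×3.45 = 129.66 kPa.
Pore pressure: u = 9.81×(7.05 − 2) = 49.541 kPa.
Initial effective stress: σ'_0 = σ_v − u = 129.66 − 49.541 = 80.119 kPa.
Stress increase at mid-clay by the 2:1 spreading method:
Δσ = qBL/((B+z)(L+z)) = 254×4.6×4.6/((4.6+7.05)(4.6+7.05)) = 39.6 kPa
Final effective stress: σ'_f = 80.119 + 39.6 = 119.72 kPa.
σ'_f = 119.72 > σ'_p = 86.3 kPa, so the stress path crosses the preconsolidation pressure — recompression up to σ'_p, then virgin compression beyond:
S_c = H/(1+e₀)·[C_r·log₁₀(σ'_p/σ'_0) + C_c·log₁₀(σ'_f/σ'_p)]
    = 6.9/2.15 × [0.046×log₁₀(86.3/80.119) + 0.25×log₁₀(119.72/86.3)]
    = 3.2093 × [0.0014847 + 0.035539] = 0.1188 m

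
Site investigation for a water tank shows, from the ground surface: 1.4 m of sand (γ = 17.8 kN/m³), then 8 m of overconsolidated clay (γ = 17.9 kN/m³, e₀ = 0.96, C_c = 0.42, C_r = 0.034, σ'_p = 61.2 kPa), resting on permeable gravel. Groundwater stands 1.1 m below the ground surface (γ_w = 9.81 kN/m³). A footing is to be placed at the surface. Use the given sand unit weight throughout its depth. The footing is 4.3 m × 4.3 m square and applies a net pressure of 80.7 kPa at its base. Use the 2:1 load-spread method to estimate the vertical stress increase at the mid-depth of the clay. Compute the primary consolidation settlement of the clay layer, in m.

S_c ≈ 0.109 m

Mid-depth of clay below the ground surface: z = 1.4 + 8/2 = 5.4 m.
Total vertical stress at mid-clay: σ_v = 17.8×1.4 + 17.9×4 = 96.52 kPa.
Pore pressure: u = 9.81×(5.4 − 1.1) = 42.183 kPa.
Initial effective stress: σ'_0 = σ_v − u = 96.52 − 42.183 = 54.337 kPa.
Stress increase at mid-clay by the 2:1 spreading method:
Δσ = qBL/((B+z)(L+z)) = 80.7×4.3×4.3/((4.3+5.4)(4.3+5.4)) = 15.859 kPa
Final effective stress: σ'_f = 54.337 + 15.859 = 70.196 kPa.
σ'_f = 70.196 > σ'_p = 61.2 kPa, so the stress path crosses the preconsolidation pressure — recompression up to σ'_p, then virgin compression beyond:
S_c = H/(1+e₀)·[C_r·log₁₀(σ'_p/σ'_0) + C_c·log₁₀(σ'_f/σ'_p)]
    = 8/1.96 × [0.034×log₁₀(61.2/54.337) + 0.42×log₁₀(70.196/61.2)]
    = 4.0816 × [0.0017563 + 0.025016] = 0.1093 m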